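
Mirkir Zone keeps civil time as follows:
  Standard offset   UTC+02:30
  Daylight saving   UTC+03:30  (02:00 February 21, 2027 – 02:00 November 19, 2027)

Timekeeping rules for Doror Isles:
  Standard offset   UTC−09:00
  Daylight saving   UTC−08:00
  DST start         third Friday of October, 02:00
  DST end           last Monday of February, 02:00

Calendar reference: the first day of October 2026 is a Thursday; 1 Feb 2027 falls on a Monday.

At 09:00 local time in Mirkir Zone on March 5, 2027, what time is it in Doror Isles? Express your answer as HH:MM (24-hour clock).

20:30

March 5, 2027 falls between 21 February and 19 November, so daylight saving is in effect and Mirkir Zone is at UTC+03:30.
09:00 Mirkir Zone − 3h30m = 05:30 UTC.
1 October 2026 is a Thursday, so the first Friday is October 2 and the third is October 16.
1 February 2027 is a Monday, so Mondays fall on 1, 8, 15, 22; the last is February 22.
At the standard offset (UTC−09:00), 05:30 UTC − 9h = 20:30 Doror Isles standard time (rolling into the previous day, 4 March 2027).
The standard-time date in Doror Isles, March 4, 2027, does not fall between 16 October 2026 and 22 February 2027, so daylight saving is not in effect and Doror Isles is at UTC−09:00.
05:30 UTC − 9h = 20:30 Doror Isles (rolling into the previous day, 4 March 2027).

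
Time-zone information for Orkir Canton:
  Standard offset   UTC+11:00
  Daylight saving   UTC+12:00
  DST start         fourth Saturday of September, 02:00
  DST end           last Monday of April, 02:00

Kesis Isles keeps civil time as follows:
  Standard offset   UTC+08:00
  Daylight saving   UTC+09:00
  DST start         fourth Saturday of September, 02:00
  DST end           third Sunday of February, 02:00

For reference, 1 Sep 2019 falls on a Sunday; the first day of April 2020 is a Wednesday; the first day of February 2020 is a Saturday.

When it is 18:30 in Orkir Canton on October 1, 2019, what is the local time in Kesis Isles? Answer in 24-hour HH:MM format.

15:30

1 September 2019 is a Sunday, so the first Saturday is September 7 and the fourth is September 28.
1 April 2020 is a Wednesday, so Mondays fall on 6, 13, 20, 27; the last is April 27.
October 1, 2019 falls between 28 September 2019 and 27 April 2020, so daylight saving is in effect and Orkir Canton is at UTC+12:00.
18:30 Orkir Canton − 12h = 06:30 UTC.
1 September 2019 is a Sunday, so the first Saturday is September 7 and the fourth is September 28.
1 February 2020 is a Saturday, so the first Sunday is February 2 and the third is February 16.
At the standard offset (UTC+08:00), 06:30 UTC + 8h = 14:30 Kesis Isles standard time.
The standard-time date in Kesis Isles, October 1, 2019, falls between 28 September 2019 and 16 February 2020, so daylight saving is in effect and Kesis Isles is at UTC+09:00.
06:30 UTC + 9h = 15:30 Kesis Isles.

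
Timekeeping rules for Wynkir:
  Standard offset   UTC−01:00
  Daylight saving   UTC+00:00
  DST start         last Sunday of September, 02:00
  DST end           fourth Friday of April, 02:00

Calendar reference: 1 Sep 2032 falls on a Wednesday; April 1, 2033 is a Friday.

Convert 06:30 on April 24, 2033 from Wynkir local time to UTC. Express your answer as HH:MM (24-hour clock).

1 September 2032 is a Wednesday, so Sundays fall on 5, 12, 19, 26; the last is September 26.
1 April 2033 is a Friday, so the first Friday is April 1 and the fourth is April 22.
April 24, 2033 is outside the daylight-saving period (26 September 2032 – 22 April 2033), so Wynkir is on standard time, UTC−01:00.
06:30 local + 1h = 07:30 UTC.

07:30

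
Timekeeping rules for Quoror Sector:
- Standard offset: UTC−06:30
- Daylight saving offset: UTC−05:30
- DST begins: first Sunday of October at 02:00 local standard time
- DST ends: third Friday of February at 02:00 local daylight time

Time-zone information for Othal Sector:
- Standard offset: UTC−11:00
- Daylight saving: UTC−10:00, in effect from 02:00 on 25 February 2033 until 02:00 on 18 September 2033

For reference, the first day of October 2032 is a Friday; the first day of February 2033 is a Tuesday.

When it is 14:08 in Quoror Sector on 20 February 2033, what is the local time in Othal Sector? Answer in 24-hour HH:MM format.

09:38

1 October 2032 is a Friday, so the first Sunday is October 3.
1 February 2033 is a Tuesday, so the first Friday is February 4 and the third is February 18.
Daylight saving runs 3 October 2032 – 18 February 2033; 20 February 2033 is outside that window, so Quoror Sector is on standard time at UTC−06:30.
14:08 Quoror Sector + 6h30m = 20:38 UTC.
At the standard offset (UTC−11:00), 20:38 UTC − 11h = 09:38 Othal Sector standard time.
The standard-time date in Othal Sector, 20 February 2033, does not fall between 25 February and 18 September, so daylight saving is not in effect and Othal Sector is at UTC−11:00.
20:38 UTC − 11h = 09:38 Othal Sector.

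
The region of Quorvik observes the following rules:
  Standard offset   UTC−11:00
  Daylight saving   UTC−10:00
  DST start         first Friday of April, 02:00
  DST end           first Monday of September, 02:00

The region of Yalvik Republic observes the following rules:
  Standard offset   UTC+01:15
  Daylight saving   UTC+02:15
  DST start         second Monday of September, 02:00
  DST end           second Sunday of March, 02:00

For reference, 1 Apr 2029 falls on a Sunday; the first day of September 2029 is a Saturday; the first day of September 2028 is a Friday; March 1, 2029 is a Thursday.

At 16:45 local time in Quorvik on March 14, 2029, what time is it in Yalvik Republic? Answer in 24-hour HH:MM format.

1 April 2029 is a Sunday, so the first Friday is April 6.
1 September 2029 is a Saturday, so the first Monday is September 3.
March 14, 2029 is outside the daylight-saving period (6 April – 3 September), so Quorvik is on standard time, UTC−11:00.
16:45 Quorvik + 11h = 03:45 UTC (rolling into the next day, 15 March 2029).
1 September 2028 is a Friday, so the first Monday is September 4 and the second is September 11.
1 March 2029 is a Thursday, so the first Sunday is March 4 and the second is March 11.
At the standard offset (UTC+01:15), 03:45 UTC + 1h15m = 05:00 Yalvik Republic standard time.
The standard-time date in Yalvik Republic, March 15, 2029, is outside the daylight-saving period (11 September 2028 – 11 March 2029), so Yalvik Republic is on standard time, UTC+01:15.
03:45 UTC + 1h15m = 05:00 Yalvik Republic.

05:00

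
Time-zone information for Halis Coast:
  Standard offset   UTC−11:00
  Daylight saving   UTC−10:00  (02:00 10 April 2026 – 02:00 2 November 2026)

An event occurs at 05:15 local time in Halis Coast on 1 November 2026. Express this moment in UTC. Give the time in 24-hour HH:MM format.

15:15

Daylight saving runs 10 April – 2 November; 1 November 2026 is inside that window, so Halis Coast is at UTC−10:00.
05:15 local + 10h = 15:15 UTC.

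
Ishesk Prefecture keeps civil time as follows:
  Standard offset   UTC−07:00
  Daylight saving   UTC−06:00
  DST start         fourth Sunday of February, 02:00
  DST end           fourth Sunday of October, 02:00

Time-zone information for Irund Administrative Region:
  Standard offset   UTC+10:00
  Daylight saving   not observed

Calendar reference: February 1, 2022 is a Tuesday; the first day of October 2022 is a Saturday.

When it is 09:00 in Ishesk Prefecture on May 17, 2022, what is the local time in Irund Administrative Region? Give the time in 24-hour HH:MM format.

1 February 2022 is a Tuesday, so the first Sunday is February 6 and the fourth is February 27.
1 October 2022 is a Saturday, so the first Sunday is October 2 and the fourth is October 23.
May 17, 2022 lies within the daylight-saving period (27 February – 23 October), so Ishesk Prefecture is on daylight time, UTC−06:00.
09:00 Ishesk Prefecture + 6h = 15:00 UTC.
Irund Administrative Region stays on UTC+10:00 all year.
15:00 UTC + 10h = 01:00 Irund Administrative Region (rolling into the next day, 18 May 2022).

01:00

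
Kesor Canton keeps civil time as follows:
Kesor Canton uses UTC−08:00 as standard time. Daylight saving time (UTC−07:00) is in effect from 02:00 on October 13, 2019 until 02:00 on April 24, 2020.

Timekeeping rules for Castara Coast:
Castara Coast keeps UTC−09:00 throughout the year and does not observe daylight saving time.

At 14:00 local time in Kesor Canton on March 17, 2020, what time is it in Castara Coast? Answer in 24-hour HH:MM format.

Daylight saving runs 13 October 2019 – 24 April 2020; March 17, 2020 is inside that window, so Kesor Canton is at UTC−07:00.
14:00 Kesor Canton + 7h = 21:00 UTC.
Castara Coast has no daylight saving, so its offset is UTC−09:00 year-round.
21:00 UTC − 9h = 12:00 Castara Coast.

12:00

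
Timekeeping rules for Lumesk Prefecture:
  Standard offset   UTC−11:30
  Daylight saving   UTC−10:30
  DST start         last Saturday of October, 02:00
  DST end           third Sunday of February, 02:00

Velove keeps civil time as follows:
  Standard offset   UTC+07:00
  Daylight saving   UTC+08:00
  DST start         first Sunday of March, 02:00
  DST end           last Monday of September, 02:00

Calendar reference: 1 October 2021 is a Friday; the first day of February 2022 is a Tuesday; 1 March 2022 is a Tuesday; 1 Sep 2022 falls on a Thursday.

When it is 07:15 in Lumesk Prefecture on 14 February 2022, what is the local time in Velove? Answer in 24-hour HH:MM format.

00:45

1 October 2021 is a Friday, so Saturdays fall on 2, 9, 16, 23, 30; the last is October 30.
1 February 2022 is a Tuesday, so the first Sunday is February 6 and the third is February 20.
14 February 2022 lies within the daylight-saving period (30 October 2021 – 20 February 2022), so Lumesk Prefecture is on daylight time, UTC−10:30.
07:15 Lumesk Prefecture + 10h30m = 17:45 UTC.
1 March 2022 is a Tuesday, so the first Sunday is March 6.
1 September 2022 is a Thursday, so Mondays fall on 5, 12, 19, 26; the last is September 26.
At the standard offset (UTC+07:00), 17:45 UTC + 7h = 00:45 Velove standard time (rolling into the next day, 15 February 2022).
The standard-time date in Velove, 15 February 2022, does not fall between 6 March and 26 September, so daylight saving is not in effect and Velove is at UTC+07:00.
17:45 UTC + 7h = 00:45 Velove (rolling into the next day, 15 February 2022).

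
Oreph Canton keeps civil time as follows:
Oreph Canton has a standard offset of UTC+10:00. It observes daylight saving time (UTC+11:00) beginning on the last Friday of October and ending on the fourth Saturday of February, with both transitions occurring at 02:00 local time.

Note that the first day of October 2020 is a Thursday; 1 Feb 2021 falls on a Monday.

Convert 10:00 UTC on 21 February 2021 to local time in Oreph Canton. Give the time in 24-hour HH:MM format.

21:00

1 October 2020 is a Thursday, so Fridays fall on 2, 9, 16, 23, 30; the last is October 30.
1 February 2021 is a Monday, so the first Saturday is February 6 and the fourth is February 27.
At the standard offset (UTC+10:00), 10:00 UTC + 10h = 20:00 Oreph Canton standard time.
Daylight saving runs 30 October 2020 – 27 February 2021; the standard-time date in Oreph Canton, 21 February 2021, is inside that window, so Oreph Canton is at UTC+11:00.
10:00 UTC + 11h = 21:00 local.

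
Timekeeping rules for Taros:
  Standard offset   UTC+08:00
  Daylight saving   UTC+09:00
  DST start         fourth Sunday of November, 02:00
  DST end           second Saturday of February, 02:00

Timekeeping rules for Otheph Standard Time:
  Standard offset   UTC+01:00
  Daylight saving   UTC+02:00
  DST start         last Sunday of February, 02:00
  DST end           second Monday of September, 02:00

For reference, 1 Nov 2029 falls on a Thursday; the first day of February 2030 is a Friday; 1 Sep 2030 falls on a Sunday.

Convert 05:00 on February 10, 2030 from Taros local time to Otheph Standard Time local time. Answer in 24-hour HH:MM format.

1 November 2029 is a Thursday, so the first Sunday is November 4 and the fourth is November 25.
1 February 2030 is a Friday, so the first Saturday is February 2 and the second is February 9.
Daylight saving runs 25 November 2029 – 9 February 2030; February 10, 2030 is outside that window, so Taros is on standard time at UTC+08:00.
05:00 Taros − 8h = 21:00 UTC (rolling into the previous day, 9 February 2030).
1 February 2030 is a Friday, so Sundays fall on 3, 10, 17, 24; the last is February 24.
1 September 2030 is a Sunday, so the first Monday is September 2 and the second is September 9.
At the standard offset (UTC+01:00), 21:00 UTC + 1h = 22:00 Otheph Standard Time standard time.
Daylight saving runs 24 February – 9 September; the standard-time date in Otheph Standard Time, February 9, 2030, is outside that window, so Otheph Standard Time is on standard time at UTC+01:00.
21:00 UTC + 1h = 22:00 Otheph Standard Time.

22:00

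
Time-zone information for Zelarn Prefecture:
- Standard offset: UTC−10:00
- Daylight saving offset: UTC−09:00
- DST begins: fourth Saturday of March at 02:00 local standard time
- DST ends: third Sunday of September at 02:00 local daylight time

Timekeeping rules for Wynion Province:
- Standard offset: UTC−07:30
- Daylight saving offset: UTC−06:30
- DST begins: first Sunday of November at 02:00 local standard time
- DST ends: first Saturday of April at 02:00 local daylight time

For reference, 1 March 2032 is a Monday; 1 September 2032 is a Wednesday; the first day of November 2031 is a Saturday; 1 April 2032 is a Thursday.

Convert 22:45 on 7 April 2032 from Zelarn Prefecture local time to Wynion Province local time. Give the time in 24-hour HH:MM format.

1 March 2032 is a Monday, so the first Saturday is March 6 and the fourth is March 27.
1 September 2032 is a Wednesday, so the first Sunday is September 5 and the third is September 19.
7 April 2032 falls between 27 March and 19 September, so daylight saving is in effect and Zelarn Prefecture is at UTC−09:00.
22:45 Zelarn Prefecture + 9h = 07:45 UTC (rolling into the next day, 8 April 2032).
1 November 2031 is a Saturday, so the first Sunday is November 2.
1 April 2032 is a Thursday, so the first Saturday is April 3.
At the standard offset (UTC−07:30), 07:45 UTC − 7h30m = 00:15 Wynion Province standard time.
The standard-time date in Wynion Province, 8 April 2032, is outside the daylight-saving period (2 November 2031 – 3 April 2032), so Wynion Province is on standard time, UTC−07:30.
07:45 UTC − 7h30m = 00:15 Wynion Province.

00:15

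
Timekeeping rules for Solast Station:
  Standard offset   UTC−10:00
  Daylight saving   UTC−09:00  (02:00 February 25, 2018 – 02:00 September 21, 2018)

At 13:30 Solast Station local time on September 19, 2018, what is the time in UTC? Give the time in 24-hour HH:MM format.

22:30

Daylight saving runs 25 February – 21 September; September 19, 2018 is inside that window, so Solast Station is at UTC−09:00.
13:30 local + 9h = 22:30 UTC.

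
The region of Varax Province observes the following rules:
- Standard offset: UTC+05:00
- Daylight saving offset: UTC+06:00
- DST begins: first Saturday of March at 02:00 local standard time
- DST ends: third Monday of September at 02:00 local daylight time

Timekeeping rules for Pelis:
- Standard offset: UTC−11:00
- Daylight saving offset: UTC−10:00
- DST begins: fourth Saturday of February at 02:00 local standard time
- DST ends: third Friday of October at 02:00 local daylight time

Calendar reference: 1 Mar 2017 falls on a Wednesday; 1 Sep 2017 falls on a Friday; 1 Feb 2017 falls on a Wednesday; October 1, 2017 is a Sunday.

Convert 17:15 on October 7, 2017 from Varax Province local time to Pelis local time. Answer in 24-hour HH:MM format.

1 March 2017 is a Wednesday, so the first Saturday is March 4.
1 September 2017 is a Friday, so the first Monday is September 4 and the third is September 18.
October 7, 2017 does not fall between 4 March and 18 September, so daylight saving is not in effect and Varax Province is at UTC+05:00.
17:15 Varax Province − 5h = 12:15 UTC.
1 February 2017 is a Wednesday, so the first Saturday is February 4 and the fourth is February 25.
1 October 2017 is a Sunday, so the first Friday is October 6 and the third is October 20.
At the standard offset (UTC−11:00), 12:15 UTC − 11h = 01:15 Pelis standard time.
The standard-time date in Pelis, October 7, 2017, lies within the daylight-saving period (25 February – 20 October), so Pelis is on daylight time, UTC−10:00.
12:15 UTC − 10h = 02:15 Pelis.

02:15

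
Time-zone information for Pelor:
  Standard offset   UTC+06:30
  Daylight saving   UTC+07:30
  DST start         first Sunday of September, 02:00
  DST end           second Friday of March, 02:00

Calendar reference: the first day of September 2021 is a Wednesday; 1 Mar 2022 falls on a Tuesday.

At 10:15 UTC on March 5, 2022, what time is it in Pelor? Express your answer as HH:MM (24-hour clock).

17:45

1 September 2021 is a Wednesday, so the first Sunday is September 5.
1 March 2022 is a Tuesday, so the first Friday is March 4 and the second is March 11.
At the standard offset (UTC+06:30), 10:15 UTC + 6h30m = 16:45 Pelor standard time.
Daylight saving runs 5 September 2021 – 11 March 2022; the standard-time date in Pelor, March 5, 2022, is inside that window, so Pelor is at UTC+07:30.
10:15 UTC + 7h30m = 17:45 local.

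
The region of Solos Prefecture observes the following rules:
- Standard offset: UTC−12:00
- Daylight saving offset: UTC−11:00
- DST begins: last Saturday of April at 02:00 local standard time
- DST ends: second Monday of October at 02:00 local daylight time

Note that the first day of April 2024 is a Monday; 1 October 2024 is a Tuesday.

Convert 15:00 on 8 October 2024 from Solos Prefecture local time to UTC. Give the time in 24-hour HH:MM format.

1 April 2024 is a Monday, so Saturdays fall on 6, 13, 20, 27; the last is April 27.
1 October 2024 is a Tuesday, so the first Monday is October 7 and the second is October 14.
8 October 2024 falls between 27 April and 14 October, so daylight saving is in effect and Solos Prefecture is at UTC−11:00.
15:00 local + 11h = 02:00 UTC (rolling into the next day, 9 October 2024).

02:00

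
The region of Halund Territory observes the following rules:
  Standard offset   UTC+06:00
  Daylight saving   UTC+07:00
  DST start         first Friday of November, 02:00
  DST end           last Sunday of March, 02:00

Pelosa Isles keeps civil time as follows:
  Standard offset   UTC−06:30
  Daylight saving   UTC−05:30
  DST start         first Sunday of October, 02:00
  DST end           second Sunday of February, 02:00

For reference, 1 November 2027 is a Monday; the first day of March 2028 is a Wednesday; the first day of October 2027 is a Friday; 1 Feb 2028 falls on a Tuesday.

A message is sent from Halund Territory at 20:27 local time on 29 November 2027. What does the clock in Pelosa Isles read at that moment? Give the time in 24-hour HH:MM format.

07:57

1 November 2027 is a Monday, so the first Friday is November 5.
1 March 2028 is a Wednesday, so Sundays fall on 5, 12, 19, 26; the last is March 26.
Daylight saving runs 5 November 2027 – 26 March 2028; 29 November 2027 is inside that window, so Halund Territory is at UTC+07:00.
20:27 Halund Territory − 7h = 13:27 UTC.
1 October 2027 is a Friday, so the first Sunday is October 3.
1 February 2028 is a Tuesday, so the first Sunday is February 6 and the second is February 13.
At the standard offset (UTC−06:30), 13:27 UTC − 6h30m = 06:57 Pelosa Isles standard time.
The standard-time date in Pelosa Isles, 29 November 2027, falls between 3 October 2027 and 13 February 2028, so daylight saving is in effect and Pelosa Isles is at UTC−05:30.
13:27 UTC − 5h30m = 07:57 Pelosa Isles.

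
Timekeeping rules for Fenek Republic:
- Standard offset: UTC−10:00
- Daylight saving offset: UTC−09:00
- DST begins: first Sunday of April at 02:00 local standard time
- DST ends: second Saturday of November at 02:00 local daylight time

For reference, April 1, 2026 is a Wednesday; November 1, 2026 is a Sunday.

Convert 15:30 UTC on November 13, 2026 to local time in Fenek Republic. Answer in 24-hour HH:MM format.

06:30

1 April 2026 is a Wednesday, so the first Sunday is April 5.
1 November 2026 is a Sunday, so the first Saturday is November 7 and the second is November 14.
At the standard offset (UTC−10:00), 15:30 UTC − 10h = 05:30 Fenek Republic standard time.
The standard-time date in Fenek Republic, November 13, 2026, lies within the daylight-saving period (5 April – 14 November), so Fenek Republic is on daylight time, UTC−09:00.
15:30 UTC − 9h = 06:30 local.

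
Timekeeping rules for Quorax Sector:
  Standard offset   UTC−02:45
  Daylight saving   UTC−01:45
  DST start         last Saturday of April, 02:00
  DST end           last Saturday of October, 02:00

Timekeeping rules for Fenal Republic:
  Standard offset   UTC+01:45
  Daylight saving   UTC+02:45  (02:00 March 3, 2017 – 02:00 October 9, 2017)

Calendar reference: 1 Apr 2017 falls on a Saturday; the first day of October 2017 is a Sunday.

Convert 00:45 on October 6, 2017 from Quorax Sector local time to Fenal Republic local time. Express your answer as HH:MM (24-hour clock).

05:15

1 April 2017 is a Saturday, so Saturdays fall on 1, 8, 15, 22, 29; the last is April 29.
1 October 2017 is a Sunday, so Saturdays fall on 7, 14, 21, 28; the last is October 28.
October 6, 2017 lies within the daylight-saving period (29 April – 28 October), so Quorax Sector is on daylight time, UTC−01:45.
00:45 Quorax Sector + 1h45m = 02:30 UTC.
At the standard offset (UTC+01:45), 02:30 UTC + 1h45m = 04:15 Fenal Republic standard time.
The standard-time date in Fenal Republic, October 6, 2017, falls between 3 March and 9 October, so daylight saving is in effect and Fenal Republic is at UTC+02:45.
02:30 UTC + 2h45m = 05:15 Fenal Republic.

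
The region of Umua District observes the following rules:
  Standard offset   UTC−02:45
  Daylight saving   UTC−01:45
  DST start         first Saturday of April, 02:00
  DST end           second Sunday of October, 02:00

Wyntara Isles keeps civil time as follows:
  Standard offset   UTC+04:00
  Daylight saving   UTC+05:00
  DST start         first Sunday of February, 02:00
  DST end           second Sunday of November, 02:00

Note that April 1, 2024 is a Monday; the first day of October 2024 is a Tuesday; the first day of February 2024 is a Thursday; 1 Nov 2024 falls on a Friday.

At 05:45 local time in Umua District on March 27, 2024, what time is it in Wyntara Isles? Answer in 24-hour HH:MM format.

13:30

1 April 2024 is a Monday, so the first Saturday is April 6.
1 October 2024 is a Tuesday, so the first Sunday is October 6 and the second is October 13.
March 27, 2024 does not fall between 6 April and 13 October, so daylight saving is not in effect and Umua District is at UTC−02:45.
05:45 Umua District + 2h45m = 08:30 UTC.
1 February 2024 is a Thursday, so the first Sunday is February 4.
1 November 2024 is a Friday, so the first Sunday is November 3 and the second is November 10.
At the standard offset (UTC+04:00), 08:30 UTC + 4h = 12:30 Wyntara Isles standard time.
Daylight saving runs 4 February – 10 November; the standard-time date in Wyntara Isles, March 27, 2024, is inside that window, so Wyntara Isles is at UTC+05:00.
08:30 UTC + 5h = 13:30 Wyntara Isles.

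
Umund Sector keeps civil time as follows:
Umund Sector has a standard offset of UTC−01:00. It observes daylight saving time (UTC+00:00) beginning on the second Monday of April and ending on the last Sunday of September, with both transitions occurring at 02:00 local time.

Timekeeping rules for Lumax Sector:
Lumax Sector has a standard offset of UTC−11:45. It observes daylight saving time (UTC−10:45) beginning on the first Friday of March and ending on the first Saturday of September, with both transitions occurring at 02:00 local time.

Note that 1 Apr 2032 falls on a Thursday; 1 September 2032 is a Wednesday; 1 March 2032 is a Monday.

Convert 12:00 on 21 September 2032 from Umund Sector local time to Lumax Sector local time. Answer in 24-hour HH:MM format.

00:15

1 April 2032 is a Thursday, so the first Monday is April 5 and the second is April 12.
1 September 2032 is a Wednesday, so Sundays fall on 5, 12, 19, 26; the last is September 26.
21 September 2032 falls between 12 April and 26 September, so daylight saving is in effect and Umund Sector is at UTC+00:00.
12:00 Umund Sector − 0h = 12:00 UTC.
1 March 2032 is a Monday, so the first Friday is March 5.
1 September 2032 is a Wednesday, so the first Saturday is September 4.
At the standard offset (UTC−11:45), 12:00 UTC − 11h45m = 00:15 Lumax Sector standard time.
Daylight saving runs 5 March – 4 September; the standard-time date in Lumax Sector, 21 September 2032, is outside that window, so Lumax Sector is on standard time at UTC−11:45.
12:00 UTC − 11h45m = 00:15 Lumax Sector.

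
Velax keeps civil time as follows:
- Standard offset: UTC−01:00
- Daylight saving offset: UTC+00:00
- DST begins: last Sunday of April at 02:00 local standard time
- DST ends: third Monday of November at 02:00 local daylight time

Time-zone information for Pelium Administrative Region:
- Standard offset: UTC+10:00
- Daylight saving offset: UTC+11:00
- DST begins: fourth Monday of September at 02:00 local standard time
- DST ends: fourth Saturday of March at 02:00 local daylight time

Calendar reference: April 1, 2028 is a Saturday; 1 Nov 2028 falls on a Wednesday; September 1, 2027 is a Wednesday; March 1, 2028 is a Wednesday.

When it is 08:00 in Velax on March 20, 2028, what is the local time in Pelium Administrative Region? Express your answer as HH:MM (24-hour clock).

20:00

1 April 2028 is a Saturday, so Sundays fall on 2, 9, 16, 23, 30; the last is April 30.
1 November 2028 is a Wednesday, so the first Monday is November 6 and the third is November 20.
March 20, 2028 does not fall between 30 April and 20 November, so daylight saving is not in effect and Velax is at UTC−01:00.
08:00 Velax + 1h = 09:00 UTC.
1 September 2027 is a Wednesday, so the first Monday is September 6 and the fourth is September 27.
1 March 2028 is a Wednesday, so the first Saturday is March 4 and the fourth is March 25.
At the standard offset (UTC+10:00), 09:00 UTC + 10h = 19:00 Pelium Administrative Region standard time.
Daylight saving runs 27 September 2027 – 25 March 2028; the standard-time date in Pelium Administrative Region, March 20, 2028, is inside that window, so Pelium Administrative Region is at UTC+11:00.
09:00 UTC + 11h = 20:00 Pelium Administrative Region.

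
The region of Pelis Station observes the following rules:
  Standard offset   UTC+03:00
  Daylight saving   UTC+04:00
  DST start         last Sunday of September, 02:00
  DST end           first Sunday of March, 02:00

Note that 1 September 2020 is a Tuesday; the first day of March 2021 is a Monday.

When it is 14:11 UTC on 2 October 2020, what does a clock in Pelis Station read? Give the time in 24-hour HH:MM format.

1 September 2020 is a Tuesday, so Sundays fall on 6, 13, 20, 27; the last is September 27.
1 March 2021 is a Monday, so the first Sunday is March 7.
At the standard offset (UTC+03:00), 14:11 UTC + 3h = 17:11 Pelis Station standard time.
The standard-time date in Pelis Station, 2 October 2020, lies within the daylight-saving period (27 September 2020 – 7 March 2021), so Pelis Station is on daylight time, UTC+04:00.
14:11 UTC + 4h = 18:11 local.

18:11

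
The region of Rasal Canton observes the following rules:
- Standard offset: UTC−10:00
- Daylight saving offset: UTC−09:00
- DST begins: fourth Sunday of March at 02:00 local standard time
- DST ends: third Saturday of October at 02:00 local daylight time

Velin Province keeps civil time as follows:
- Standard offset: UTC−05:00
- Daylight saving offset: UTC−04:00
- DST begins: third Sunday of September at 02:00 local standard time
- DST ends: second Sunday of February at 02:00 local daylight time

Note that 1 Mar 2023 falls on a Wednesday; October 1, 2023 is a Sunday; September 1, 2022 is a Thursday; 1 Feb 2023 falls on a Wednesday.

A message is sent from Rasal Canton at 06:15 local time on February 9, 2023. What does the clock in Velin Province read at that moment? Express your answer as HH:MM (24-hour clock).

12:15

1 March 2023 is a Wednesday, so the first Sunday is March 5 and the fourth is March 26.
1 October 2023 is a Sunday, so the first Saturday is October 7 and the third is October 21.
February 9, 2023 is outside the daylight-saving period (26 March – 21 October), so Rasal Canton is on standard time, UTC−10:00.
06:15 Rasal Canton + 10h = 16:15 UTC.
1 September 2022 is a Thursday, so the first Sunday is September 4 and the third is September 18.
1 February 2023 is a Wednesday, so the first Sunday is February 5 and the second is February 12.
At the standard offset (UTC−05:00), 16:15 UTC − 5h = 11:15 Velin Province standard time.
The standard-time date in Velin Province, February 9, 2023, falls between 18 September 2022 and 12 February 2023, so daylight saving is in effect and Velin Province is at UTC−04:00.
16:15 UTC − 4h = 12:15 Velin Province.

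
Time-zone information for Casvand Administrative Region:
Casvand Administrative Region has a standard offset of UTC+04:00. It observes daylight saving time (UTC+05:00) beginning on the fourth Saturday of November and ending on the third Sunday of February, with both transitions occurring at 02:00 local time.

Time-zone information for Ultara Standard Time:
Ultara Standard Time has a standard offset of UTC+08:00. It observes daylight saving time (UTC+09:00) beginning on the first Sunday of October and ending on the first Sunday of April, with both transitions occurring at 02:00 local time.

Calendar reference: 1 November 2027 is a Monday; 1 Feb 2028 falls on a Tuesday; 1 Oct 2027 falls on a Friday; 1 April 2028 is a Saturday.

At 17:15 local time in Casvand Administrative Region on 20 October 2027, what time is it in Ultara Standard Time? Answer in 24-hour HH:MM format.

1 November 2027 is a Monday, so the first Saturday is November 6 and the fourth is November 27.
1 February 2028 is a Tuesday, so the first Sunday is February 6 and the third is February 20.
Daylight saving runs 27 November 2027 – 20 February 2028; 20 October 2027 is outside that window, so Casvand Administrative Region is on standard time at UTC+04:00.
17:15 Casvand Administrative Region − 4h = 13:15 UTC.
1 October 2027 is a Friday, so the first Sunday is October 3.
1 April 2028 is a Saturday, so the first Sunday is April 2.
At the standard offset (UTC+08:00), 13:15 UTC + 8h = 21:15 Ultara Standard Time standard time.
The standard-time date in Ultara Standard Time, 20 October 2027, falls between 3 October 2027 and 2 April 2028, so daylight saving is in effect and Ultara Standard Time is at UTC+09:00.
13:15 UTC + 9h = 22:15 Ultara Standard Time.

22:15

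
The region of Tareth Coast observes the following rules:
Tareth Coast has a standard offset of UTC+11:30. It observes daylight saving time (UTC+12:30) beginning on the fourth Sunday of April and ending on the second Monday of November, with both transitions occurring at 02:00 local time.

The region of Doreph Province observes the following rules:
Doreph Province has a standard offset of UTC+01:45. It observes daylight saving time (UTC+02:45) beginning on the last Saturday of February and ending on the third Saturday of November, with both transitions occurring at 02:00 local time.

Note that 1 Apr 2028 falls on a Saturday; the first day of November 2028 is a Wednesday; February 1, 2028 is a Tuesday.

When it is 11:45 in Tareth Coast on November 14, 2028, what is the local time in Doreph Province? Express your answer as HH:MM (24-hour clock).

1 April 2028 is a Saturday, so the first Sunday is April 2 and the fourth is April 23.
1 November 2028 is a Wednesday, so the first Monday is November 6 and the second is November 13.
November 14, 2028 does not fall between 23 April and 13 November, so daylight saving is not in effect and Tareth Coast is at UTC+11:30.
11:45 Tareth Coast − 11h30m = 00:15 UTC.
1 February 2028 is a Tuesday, so Saturdays fall on 5, 12, 19, 26; the last is February 26.
1 November 2028 is a Wednesday, so the first Saturday is November 4 and the third is November 18.
At the standard offset (UTC+01:45), 00:15 UTC + 1h45m = 02:00 Doreph Province standard time.
Daylight saving runs 26 February – 18 November; the standard-time date in Doreph Province, November 14, 2028, is inside that window, so Doreph Province is at UTC+02:45.
00:15 UTC + 2h45m = 03:00 Doreph Province.

03:00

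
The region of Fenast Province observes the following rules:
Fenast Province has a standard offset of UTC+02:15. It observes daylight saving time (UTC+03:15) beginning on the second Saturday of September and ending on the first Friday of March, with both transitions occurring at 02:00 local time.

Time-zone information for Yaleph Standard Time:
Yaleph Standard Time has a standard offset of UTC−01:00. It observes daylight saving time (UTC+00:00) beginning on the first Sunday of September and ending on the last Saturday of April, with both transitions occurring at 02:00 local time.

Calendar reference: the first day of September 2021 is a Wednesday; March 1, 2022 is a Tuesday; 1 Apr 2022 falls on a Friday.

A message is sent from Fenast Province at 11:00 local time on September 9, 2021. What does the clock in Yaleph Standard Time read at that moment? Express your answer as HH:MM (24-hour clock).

08:45

1 September 2021 is a Wednesday, so the first Saturday is September 4 and the second is September 11.
1 March 2022 is a Tuesday, so the first Friday is March 4.
September 9, 2021 does not fall between 11 September 2021 and 4 March 2022, so daylight saving is not in effect and Fenast Province is at UTC+02:15.
11:00 Fenast Province − 2h15m = 08:45 UTC.
1 September 2021 is a Wednesday, so the first Sunday is September 5.
1 April 2022 is a Friday, so Saturdays fall on 2, 9, 16, 23, 30; the last is April 30.
At the standard offset (UTC−01:00), 08:45 UTC − 1h = 07:45 Yaleph Standard Time standard time.
The standard-time date in Yaleph Standard Time, September 9, 2021, lies within the daylight-saving period (5 September 2021 – 30 April 2022), so Yaleph Standard Time is on daylight time, UTC+00:00.
08:45 UTC + 0h = 08:45 Yaleph Standard Time.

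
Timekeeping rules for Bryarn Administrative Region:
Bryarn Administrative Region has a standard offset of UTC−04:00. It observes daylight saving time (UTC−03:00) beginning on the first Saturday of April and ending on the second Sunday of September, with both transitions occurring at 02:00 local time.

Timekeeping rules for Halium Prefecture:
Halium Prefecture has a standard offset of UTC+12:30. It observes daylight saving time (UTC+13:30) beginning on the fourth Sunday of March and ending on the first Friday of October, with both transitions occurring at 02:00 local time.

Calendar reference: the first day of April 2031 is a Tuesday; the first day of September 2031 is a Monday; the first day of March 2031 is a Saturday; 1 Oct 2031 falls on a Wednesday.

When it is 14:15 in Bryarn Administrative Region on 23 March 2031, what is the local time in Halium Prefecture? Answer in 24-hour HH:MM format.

1 April 2031 is a Tuesday, so the first Saturday is April 5.
1 September 2031 is a Monday, so the first Sunday is September 7 and the second is September 14.
23 March 2031 does not fall between 5 April and 14 September, so daylight saving is not in effect and Bryarn Administrative Region is at UTC−04:00.
14:15 Bryarn Administrative Region + 4h = 18:15 UTC.
1 March 2031 is a Saturday, so the first Sunday is March 2 and the fourth is March 23.
1 October 2031 is a Wednesday, so the first Friday is October 3.
At the standard offset (UTC+12:30), 18:15 UTC + 12h30m = 06:45 Halium Prefecture standard time (rolling into the next day, 24 March 2031).
The standard-time date in Halium Prefecture, 24 March 2031, lies within the daylight-saving period (23 March – 3 October), so Halium Prefecture is on daylight time, UTC+13:30.
18:15 UTC + 13h30m = 07:45 Halium Prefecture (rolling into the next day, 24 March 2031).

07:45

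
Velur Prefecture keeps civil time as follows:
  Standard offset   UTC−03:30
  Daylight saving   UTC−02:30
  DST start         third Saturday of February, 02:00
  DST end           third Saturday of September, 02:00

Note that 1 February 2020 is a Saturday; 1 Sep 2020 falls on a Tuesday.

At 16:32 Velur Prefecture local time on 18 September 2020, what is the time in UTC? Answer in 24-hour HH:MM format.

19:02

1 February 2020 is a Saturday, so the first Saturday is February 1 and the third is February 15.
1 September 2020 is a Tuesday, so the first Saturday is September 5 and the third is September 19.
18 September 2020 falls between 15 February and 19 September, so daylight saving is in effect and Velur Prefecture is at UTC−02:30.
16:32 local + 2h30m = 19:02 UTC.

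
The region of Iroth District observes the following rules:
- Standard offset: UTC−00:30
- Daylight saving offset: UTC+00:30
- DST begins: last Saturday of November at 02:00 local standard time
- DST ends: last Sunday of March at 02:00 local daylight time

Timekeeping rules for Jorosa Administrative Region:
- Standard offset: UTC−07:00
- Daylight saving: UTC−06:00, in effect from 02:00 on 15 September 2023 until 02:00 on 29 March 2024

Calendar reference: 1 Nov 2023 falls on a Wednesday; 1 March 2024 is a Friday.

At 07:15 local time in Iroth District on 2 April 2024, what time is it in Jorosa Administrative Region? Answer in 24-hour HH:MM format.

1 November 2023 is a Wednesday, so Saturdays fall on 4, 11, 18, 25; the last is November 25.
1 March 2024 is a Friday, so Sundays fall on 3, 10, 17, 24, 31; the last is March 31.
2 April 2024 does not fall between 25 November 2023 and 31 March 2024, so daylight saving is not in effect and Iroth District is at UTC−00:30.
07:15 Iroth District + 0h30m = 07:45 UTC.
At the standard offset (UTC−07:00), 07:45 UTC − 7h = 00:45 Jorosa Administrative Region standard time.
Daylight saving runs 15 September 2023 – 29 March 2024; the standard-time date in Jorosa Administrative Region, 2 April 2024, is outside that window, so Jorosa Administrative Region is on standard time at UTC−07:00.
07:45 UTC − 7h = 00:45 Jorosa Administrative Region.

00:45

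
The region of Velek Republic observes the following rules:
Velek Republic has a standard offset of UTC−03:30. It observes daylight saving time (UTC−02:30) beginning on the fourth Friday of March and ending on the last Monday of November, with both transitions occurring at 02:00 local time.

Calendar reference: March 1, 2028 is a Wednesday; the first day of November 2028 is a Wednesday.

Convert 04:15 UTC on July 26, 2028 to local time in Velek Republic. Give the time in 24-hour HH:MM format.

1 March 2028 is a Wednesday, so the first Friday is March 3 and the fourth is March 24.
1 November 2028 is a Wednesday, so Mondays fall on 6, 13, 20, 27; the last is November 27.
At the standard offset (UTC−03:30), 04:15 UTC − 3h30m = 00:45 Velek Republic standard time.
The standard-time date in Velek Republic, July 26, 2028, lies within the daylight-saving period (24 March – 27 November), so Velek Republic is on daylight time, UTC−02:30.
04:15 UTC − 2h30m = 01:45 local.

01:45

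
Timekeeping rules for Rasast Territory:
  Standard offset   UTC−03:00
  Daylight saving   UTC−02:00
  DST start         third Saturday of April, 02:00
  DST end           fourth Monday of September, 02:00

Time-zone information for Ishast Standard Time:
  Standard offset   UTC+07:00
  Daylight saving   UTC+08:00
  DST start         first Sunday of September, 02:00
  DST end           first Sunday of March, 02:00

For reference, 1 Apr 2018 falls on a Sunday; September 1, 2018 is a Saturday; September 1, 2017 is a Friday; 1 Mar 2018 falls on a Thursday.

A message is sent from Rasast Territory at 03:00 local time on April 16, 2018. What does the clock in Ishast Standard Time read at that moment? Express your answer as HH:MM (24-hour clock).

13:00

1 April 2018 is a Sunday, so the first Saturday is April 7 and the third is April 21.
1 September 2018 is a Saturday, so the first Monday is September 3 and the fourth is September 24.
April 16, 2018 is outside the daylight-saving period (21 April – 24 September), so Rasast Territory is on standard time, UTC−03:00.
03:00 Rasast Territory + 3h = 06:00 UTC.
1 September 2017 is a Friday, so the first Sunday is September 3.
1 March 2018 is a Thursday, so the first Sunday is March 4.
At the standard offset (UTC+07:00), 06:00 UTC + 7h = 13:00 Ishast Standard Time standard time.
The standard-time date in Ishast Standard Time, April 16, 2018, is outside the daylight-saving period (3 September 2017 – 4 March 2018), so Ishast Standard Time is on standard time, UTC+07:00.
06:00 UTC + 7h = 13:00 Ishast Standard Time.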